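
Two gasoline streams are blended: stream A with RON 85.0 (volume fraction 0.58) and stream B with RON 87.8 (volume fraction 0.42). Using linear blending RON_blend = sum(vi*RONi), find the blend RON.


Linear blending: RON_blend = sum(vi * RONi)
Contribution 1: 0.58 * 85.0 = 49.3
Contribution 2: 0.42 * 87.8 = 36.876
RON_blend = 49.3 + 36.876 = 86.176

86.176


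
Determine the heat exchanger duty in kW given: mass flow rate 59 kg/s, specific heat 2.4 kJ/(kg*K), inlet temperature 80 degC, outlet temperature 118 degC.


Q = m_dot * cp * delta_T
delta_T = 118 - 80 = 38 K
Q = 59 * 2.4 * 38
= 141.6 * 38
= 5380.8 kW

5380.8 kW


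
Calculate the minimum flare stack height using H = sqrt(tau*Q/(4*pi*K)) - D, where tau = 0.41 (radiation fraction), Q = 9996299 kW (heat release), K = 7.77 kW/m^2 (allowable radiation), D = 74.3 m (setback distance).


tau*Q/(4*pi*K) = 0.41 * 9996299 / (4 * pi * 7.77) = 41975.1
sqrt(41975.1) = 204.878
H = 204.878 - 74.3 = 130.6

130.6 m


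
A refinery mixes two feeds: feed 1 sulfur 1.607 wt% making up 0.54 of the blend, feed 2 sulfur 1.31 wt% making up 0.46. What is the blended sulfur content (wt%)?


Linear sulfur blending: S_blend = x1*S1 + x2*S2
Contribution 1: 0.54 * 1.607 = 0.86778 wt%
Contribution 2: 0.46 * 1.31 = 0.6026 wt%
S_blend = 0.86778 + 0.6026 = 1.47038

1.47038 wt%


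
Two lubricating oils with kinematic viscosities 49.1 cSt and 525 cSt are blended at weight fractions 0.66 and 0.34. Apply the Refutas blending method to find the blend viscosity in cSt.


Refutas method: VBN_i = 14.534*ln(ln(visc_i + 0.8)) + 10.975, blended linearly by mass fraction; since VBN is linear in VBI_i = ln(ln(visc_i + 0.8)) and the fractions sum to 1, blend VBI directly: visc = exp(exp(VBI_blend)) - 0.8
VBI_1 = ln(ln(49.1 + 0.8)) = 1.36354
VBI_2 = ln(ln(525 + 0.8)) = 1.83497
VBI_blend = 0.66 * 1.36354 + 0.34 * 1.83497 = 1.52383
visc_blend = exp(exp(1.52383)) - 0.8 = 97.67

97.67 cSt


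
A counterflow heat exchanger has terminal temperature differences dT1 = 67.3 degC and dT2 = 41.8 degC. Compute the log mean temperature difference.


LMTD = (dT1 - dT2) / ln(dT1/dT2)
= (67.3 - 41.8) / ln(67.3 / 41.8) = 25.5 / 0.476264 = 53.54

53.54 degC


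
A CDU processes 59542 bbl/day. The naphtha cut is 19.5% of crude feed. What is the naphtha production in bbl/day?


Crude throughput = 59542 bbl/day
Fraction yield = 19.5%
yield = throughput * fraction / 100
yield = 59542 * 19.5 / 100 = 11610.69

11610.69 bbl/day


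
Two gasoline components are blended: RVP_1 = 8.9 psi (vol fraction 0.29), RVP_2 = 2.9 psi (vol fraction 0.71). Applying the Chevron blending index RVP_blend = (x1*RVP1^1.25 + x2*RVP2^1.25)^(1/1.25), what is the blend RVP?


Chevron index: RVP_blend = (sum xi*RVPi^1.25)^(1/1.25)
RVP^1.25 terms: 0.29 * 8.9^1.25 + 0.71 * 2.9^1.25 = 7.14488
RVP_blend = 7.14488^(1/1.25) = 4.822

4.822 psi


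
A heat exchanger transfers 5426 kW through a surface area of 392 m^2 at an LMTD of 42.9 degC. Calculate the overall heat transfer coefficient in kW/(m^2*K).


From Q = U*A*LMTD, U = Q / (A * LMTD)
U = 5426 / (392 * 42.9) = 5426 / 16816.8 = 0.3227

0.3227 kW/(m^2*K)


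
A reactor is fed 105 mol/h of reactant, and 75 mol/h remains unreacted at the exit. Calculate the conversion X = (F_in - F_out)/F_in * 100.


X = (F_in - F_out) / F_in * 100
Moles reacted = 105 - 75 = 30
X = 30 / 105 * 100
= 0.2857 * 100
= 28.57 %

28.57 %


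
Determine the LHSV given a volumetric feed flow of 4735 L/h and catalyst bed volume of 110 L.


LHSV = volumetric feed rate / catalyst volume
= 4735 L/h / 110 L
= 43.05 h^-1

43.05 h^-1


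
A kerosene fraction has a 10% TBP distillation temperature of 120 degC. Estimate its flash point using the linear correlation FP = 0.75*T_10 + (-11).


FP = 0.75 * 120 + (-11) = 79

79 degC


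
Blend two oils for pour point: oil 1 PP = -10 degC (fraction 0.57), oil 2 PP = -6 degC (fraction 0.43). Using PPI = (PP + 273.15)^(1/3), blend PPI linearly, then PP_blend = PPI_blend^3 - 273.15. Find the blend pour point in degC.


PPI_1 = (-10 + 273.15)^(1/3) = 6.408176
PPI_2 = (-6 + 273.15)^(1/3) = 6.440482
PPI_blend = 0.57 * 6.408176 + 0.43 * 6.440482 = 6.422068
PP_blend = 6.422068^3 - 273.15 = 264.8651 - 273.15 = -8.28

-8.28 degC


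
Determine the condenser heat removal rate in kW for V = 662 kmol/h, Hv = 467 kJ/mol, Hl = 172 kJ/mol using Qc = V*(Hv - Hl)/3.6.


Qc = 662 * (467 - 172) / 3.6 = 662 * 295 / 3.6 = 54250

54250 kW


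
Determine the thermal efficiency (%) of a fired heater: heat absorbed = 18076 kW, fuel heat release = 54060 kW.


Furnace efficiency = Q_absorbed / Q_fuel * 100
= 18076 / 54060 * 100 = 33.44

33.44 %


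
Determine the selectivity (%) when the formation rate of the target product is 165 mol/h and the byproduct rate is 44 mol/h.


Selectivity = desired / (desired + undesired) * 100
Total products = 165 + 44 = 209 mol/h
S = 165 / 209 * 100
= 0.7895 * 100
= 78.95 %

78.95 %


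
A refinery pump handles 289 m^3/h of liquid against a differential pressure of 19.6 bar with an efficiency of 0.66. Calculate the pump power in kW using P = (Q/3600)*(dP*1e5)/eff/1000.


Q = 289 / 3600 = 0.0802778 m^3/s
P = 0.0802778 * (19.6 * 1e5) / 0.66 / 1000 = 238.4

238.4 kW


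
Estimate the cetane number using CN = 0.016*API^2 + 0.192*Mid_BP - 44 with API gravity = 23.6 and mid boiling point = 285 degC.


CN = 0.016 * 23.6^2 + 0.192 * 285 - 44
CN = 8.91136 + 54.72 - 44 = 19.63136

19.63136


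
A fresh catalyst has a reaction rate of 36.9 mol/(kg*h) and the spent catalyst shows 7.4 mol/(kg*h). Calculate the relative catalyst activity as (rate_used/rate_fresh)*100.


Activity (%) = (rate_used / rate_fresh) * 100
rate_used = 7.4, rate_fresh = 36.9
= (7.4 / 36.9) * 100
= 0.2005 * 100 = 20.05

20.05 %


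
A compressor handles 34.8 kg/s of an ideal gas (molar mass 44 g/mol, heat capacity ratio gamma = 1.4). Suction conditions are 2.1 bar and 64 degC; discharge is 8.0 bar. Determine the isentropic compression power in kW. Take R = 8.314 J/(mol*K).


Isentropic work: W = m*(gamma/(gamma-1))*(R*T1/MW)*((P2/P1)^((gamma-1)/gamma) - 1)
T1 = 64 + 273.15 = 337.15 K
Pressure ratio = 8.0 / 2.1 = 3.80952
Exponent = (1.4 - 1)/1.4 = 0.285714
(P2/P1)^exp - 1 = 3.80952^0.285714 - 1 = 0.465422
W = 34.8 * 1.4 / 0.4 * 8.314 * 337.15 / 44 * 0.465422 = 3611

3611 kW


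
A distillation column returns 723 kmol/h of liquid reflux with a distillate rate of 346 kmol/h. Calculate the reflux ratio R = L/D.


Reflux ratio definition: R = L / D (liquid returned / distillate withdrawn)
L = 723 kmol/h, D = 346 kmol/h
R = 723 / 346 = 2.090

2.090


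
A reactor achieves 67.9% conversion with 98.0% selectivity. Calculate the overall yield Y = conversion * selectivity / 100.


Overall yield = conversion (%) * selectivity (%) / 100
Conversion = 67.9%, Selectivity = 98.0%
Y = 67.9 * 98.0 / 100
= 66.542 %

66.542 %


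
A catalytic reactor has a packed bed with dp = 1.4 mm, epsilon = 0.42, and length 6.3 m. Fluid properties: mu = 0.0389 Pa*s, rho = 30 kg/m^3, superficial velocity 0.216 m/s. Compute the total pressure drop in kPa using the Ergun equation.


dp = 1.4 mm = 0.0014 m
Viscous term = 150*0.0389*0.216*(1-0.42)^2 / (0.0014^2*0.42^3) = 2919760
Inertial term = 1.75*30*0.216^2*(1-0.42) / (0.0014*0.42^3) = 13696.8
dP/L = 2919760 + 13696.8 = 2933460 Pa/m
dP = 2933460 * 6.3 / 1000 = 18480 kPa

18480 kPa


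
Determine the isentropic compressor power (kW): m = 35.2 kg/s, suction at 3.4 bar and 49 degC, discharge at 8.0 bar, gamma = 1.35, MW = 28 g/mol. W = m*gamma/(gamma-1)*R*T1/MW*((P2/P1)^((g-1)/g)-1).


Isentropic work: W = m*(gamma/(gamma-1))*(R*T1/MW)*((P2/P1)^((gamma-1)/gamma) - 1)
T1 = 49 + 273.15 = 322.15 K
Pressure ratio = 8.0 / 3.4 = 2.35294
Exponent = (1.35 - 1)/1.35 = 0.259259
(P2/P1)^exp - 1 = 2.35294^0.259259 - 1 = 0.24837
W = 35.2 * 1.35 / 0.35 * 8.314 * 322.15 / 28 * 0.24837 = 3226

3226 kW


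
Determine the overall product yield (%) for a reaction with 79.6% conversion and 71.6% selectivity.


Overall yield = conversion (%) * selectivity (%) / 100
Conversion = 79.6%, Selectivity = 71.6%
Y = 79.6 * 71.6 / 100
= 56.9936 %

56.9936 %


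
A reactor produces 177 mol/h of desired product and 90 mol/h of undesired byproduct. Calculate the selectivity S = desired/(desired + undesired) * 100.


Selectivity = desired / (desired + undesired) * 100
Total products = 177 + 90 = 267 mol/h
S = 177 / 267 * 100
= 0.6629 * 100
= 66.29 %

66.29 %


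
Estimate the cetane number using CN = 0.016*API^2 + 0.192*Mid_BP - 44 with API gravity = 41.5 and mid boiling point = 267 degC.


CN = 0.016 * 41.5^2 + 0.192 * 267 - 44
CN = 27.556 + 51.264 - 44 = 34.82

34.82


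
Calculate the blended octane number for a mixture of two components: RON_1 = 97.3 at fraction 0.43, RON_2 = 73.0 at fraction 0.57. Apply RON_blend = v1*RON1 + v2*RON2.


Linear blending: RON_blend = sum(vi * RONi)
Contribution 1: 0.43 * 97.3 = 41.839
Contribution 2: 0.57 * 73.0 = 41.61
RON_blend = 41.839 + 41.61 = 83.449

83.449


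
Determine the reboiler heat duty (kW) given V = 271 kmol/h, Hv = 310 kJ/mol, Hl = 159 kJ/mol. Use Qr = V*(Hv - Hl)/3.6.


Qr = 271 * (310 - 159) / 3.6 = 271 * 151 / 3.6 = 11370

11370 kW


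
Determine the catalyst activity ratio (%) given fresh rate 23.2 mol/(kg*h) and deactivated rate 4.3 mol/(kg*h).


Activity (%) = (rate_used / rate_fresh) * 100
rate_used = 4.3, rate_fresh = 23.2
= (4.3 / 23.2) * 100
= 0.1853 * 100 = 18.53

18.53 %


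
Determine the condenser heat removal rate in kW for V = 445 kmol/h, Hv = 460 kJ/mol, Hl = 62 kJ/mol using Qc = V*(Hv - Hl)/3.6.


Qc = 445 * (460 - 62) / 3.6 = 445 * 398 / 3.6 = 49200

49200 kW


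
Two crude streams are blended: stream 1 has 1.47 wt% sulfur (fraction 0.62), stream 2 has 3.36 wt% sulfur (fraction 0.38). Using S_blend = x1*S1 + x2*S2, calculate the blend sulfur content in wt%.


Linear sulfur blending: S_blend = x1*S1 + x2*S2
Contribution 1: 0.62 * 1.47 = 0.9114 wt%
Contribution 2: 0.38 * 3.36 = 1.2768 wt%
S_blend = 0.9114 + 1.2768 = 2.1882

2.1882 wt%


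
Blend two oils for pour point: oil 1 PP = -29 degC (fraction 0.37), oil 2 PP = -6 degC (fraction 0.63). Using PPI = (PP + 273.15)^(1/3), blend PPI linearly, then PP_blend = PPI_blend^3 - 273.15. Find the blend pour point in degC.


PPI_1 = (-29 + 273.15)^(1/3) = 6.25008
PPI_2 = (-6 + 273.15)^(1/3) = 6.440482
PPI_blend = 0.37 * 6.25008 + 0.63 * 6.440482 = 6.370033
PP_blend = 6.370033^3 - 273.15 = 258.4789 - 273.15 = -14.67

-14.67 degC


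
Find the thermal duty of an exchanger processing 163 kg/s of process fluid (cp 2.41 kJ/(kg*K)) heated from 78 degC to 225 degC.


Q = m_dot * cp * delta_T
delta_T = 225 - 78 = 147 K
Q = 163 * 2.41 * 147
= 392.83 * 147
= 57746.01 kW

57746.01 kW


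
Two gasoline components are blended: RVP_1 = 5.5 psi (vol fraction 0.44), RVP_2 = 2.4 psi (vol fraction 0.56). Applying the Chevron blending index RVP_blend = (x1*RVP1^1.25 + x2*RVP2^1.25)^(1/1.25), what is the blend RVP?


Chevron index: RVP_blend = (sum xi*RVPi^1.25)^(1/1.25)
RVP^1.25 terms: 0.44 * 5.5^1.25 + 0.56 * 2.4^1.25 = 5.37884
RVP_blend = 5.37884^(1/1.25) = 3.842

3.842 psi


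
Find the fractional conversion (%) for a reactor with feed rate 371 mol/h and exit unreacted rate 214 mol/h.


X = (F_in - F_out) / F_in * 100
Moles reacted = 371 - 214 = 157
X = 157 / 371 * 100
= 0.4232 * 100
= 42.32 %

42.32 %


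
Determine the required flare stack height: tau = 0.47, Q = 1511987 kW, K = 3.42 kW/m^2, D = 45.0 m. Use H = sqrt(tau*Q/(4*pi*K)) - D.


tau*Q/(4*pi*K) = 0.47 * 1511987 / (4 * pi * 3.42) = 16535.2
sqrt(16535.2) = 128.589
H = 128.589 - 45.0 = 83.59

83.59 m


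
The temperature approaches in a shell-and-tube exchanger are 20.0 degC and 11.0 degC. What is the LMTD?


LMTD = (dT1 - dT2) / ln(dT1/dT2)
= (20.0 - 11.0) / ln(20.0 / 11.0) = 9 / 0.597837 = 15.05

15.05 degC


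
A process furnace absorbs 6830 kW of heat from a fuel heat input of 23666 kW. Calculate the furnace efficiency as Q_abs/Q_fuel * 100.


Furnace efficiency = Q_absorbed / Q_fuel * 100
= 6830 / 23666 * 100 = 28.86

28.86 %


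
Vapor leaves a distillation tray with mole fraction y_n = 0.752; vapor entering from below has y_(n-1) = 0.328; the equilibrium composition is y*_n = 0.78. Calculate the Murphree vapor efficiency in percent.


Murphree vapor efficiency: EMV = (y_n - y_(n-1)) / (y*_n - y_(n-1)) * 100
EMV = (0.752 - 0.328) / (0.78 - 0.328) * 100 = 0.424 / 0.452 * 100 = 93.81

93.81 %


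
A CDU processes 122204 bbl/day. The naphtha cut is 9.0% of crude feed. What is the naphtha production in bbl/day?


Crude throughput = 122204 bbl/day
Fraction yield = 9.0%
yield = throughput * fraction / 100
yield = 122204 * 9.0 / 100 = 10998.36

10998.36 bbl/day


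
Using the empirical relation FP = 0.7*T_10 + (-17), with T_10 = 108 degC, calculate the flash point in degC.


FP = 0.7 * 108 + (-17) = 58.6

58.6 degC


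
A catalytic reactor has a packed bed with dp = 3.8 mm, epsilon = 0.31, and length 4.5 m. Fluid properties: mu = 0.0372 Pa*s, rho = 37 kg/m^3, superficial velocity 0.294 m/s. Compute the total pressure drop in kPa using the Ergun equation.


dp = 3.8 mm = 0.0038 m
Viscous term = 150*0.0372*0.294*(1-0.31)^2 / (0.0038^2*0.31^3) = 1815630
Inertial term = 1.75*37*0.294^2*(1-0.31) / (0.0038*0.31^3) = 34112.6
dP/L = 1815630 + 34112.6 = 1849740 Pa/m
dP = 1849740 * 4.5 / 1000 = 8324 kPa

8324 kPa


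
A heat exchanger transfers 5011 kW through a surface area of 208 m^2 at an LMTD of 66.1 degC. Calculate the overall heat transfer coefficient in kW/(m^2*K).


From Q = U*A*LMTD, U = Q / (A * LMTD)
U = 5011 / (208 * 66.1) = 5011 / 13748.8 = 0.3645

0.3645 kW/(m^2*K)


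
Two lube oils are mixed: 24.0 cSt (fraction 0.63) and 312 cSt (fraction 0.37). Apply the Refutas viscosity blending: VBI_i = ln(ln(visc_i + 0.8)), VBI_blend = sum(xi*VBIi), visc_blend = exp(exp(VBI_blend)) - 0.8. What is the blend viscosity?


Refutas method: VBN_i = 14.534*ln(ln(visc_i + 0.8)) + 10.975, blended linearly by mass fraction; since VBN is linear in VBI_i = ln(ln(visc_i + 0.8)) and the fractions sum to 1, blend VBI directly: visc = exp(exp(VBI_blend)) - 0.8
VBI_1 = ln(ln(24.0 + 0.8)) = 1.16653
VBI_2 = ln(ln(312 + 0.8)) = 1.74843
VBI_blend = 0.63 * 1.16653 + 0.37 * 1.74843 = 1.38183
visc_blend = exp(exp(1.38183)) - 0.8 = 52.83

52.83 cSt


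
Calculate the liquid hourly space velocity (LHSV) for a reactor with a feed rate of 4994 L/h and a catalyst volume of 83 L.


LHSV = volumetric feed rate / catalyst volume
= 4994 L/h / 83 L
= 60.17 h^-1

60.17 h^-1


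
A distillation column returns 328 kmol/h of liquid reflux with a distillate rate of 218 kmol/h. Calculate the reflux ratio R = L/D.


Reflux ratio definition: R = L / D (liquid returned / distillate withdrawn)
L = 328 kmol/h, D = 218 kmol/h
R = 328 / 218 = 1.505

1.505


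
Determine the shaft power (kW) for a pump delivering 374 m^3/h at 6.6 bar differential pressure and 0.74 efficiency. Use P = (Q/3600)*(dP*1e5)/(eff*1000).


Q = 374 / 3600 = 0.103889 m^3/s
P = 0.103889 * (6.6 * 1e5) / 0.74 / 1000 = 92.66

92.66 kW


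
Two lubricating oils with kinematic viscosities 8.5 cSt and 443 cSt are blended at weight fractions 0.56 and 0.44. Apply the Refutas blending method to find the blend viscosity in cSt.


Refutas method: VBN_i = 14.534*ln(ln(visc_i + 0.8)) + 10.975, blended linearly by mass fraction; since VBN is linear in VBI_i = ln(ln(visc_i + 0.8)) and the fractions sum to 1, blend VBI directly: visc = exp(exp(VBI_blend)) - 0.8
VBI_1 = ln(ln(8.5 + 0.8)) = 0.802008
VBI_2 = ln(ln(443 + 0.8)) = 1.80753
VBI_blend = 0.56 * 0.802008 + 0.44 * 1.80753 = 1.24444
visc_blend = exp(exp(1.24444)) - 0.8 = 31.37

31.37 cSt


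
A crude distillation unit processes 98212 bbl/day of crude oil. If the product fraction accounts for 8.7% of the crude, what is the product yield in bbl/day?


Crude throughput = 98212 bbl/day
Fraction yield = 8.7%
yield = throughput * fraction / 100
yield = 98212 * 8.7 / 100 = 8544.444

8544.444 bbl/day


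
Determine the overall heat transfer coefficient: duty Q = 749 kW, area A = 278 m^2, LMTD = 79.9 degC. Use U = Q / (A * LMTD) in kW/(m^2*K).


From Q = U*A*LMTD, U = Q / (A * LMTD)
U = 749 / (278 * 79.9) = 749 / 22212.2 = 0.03372

0.03372 kW/(m^2*K)


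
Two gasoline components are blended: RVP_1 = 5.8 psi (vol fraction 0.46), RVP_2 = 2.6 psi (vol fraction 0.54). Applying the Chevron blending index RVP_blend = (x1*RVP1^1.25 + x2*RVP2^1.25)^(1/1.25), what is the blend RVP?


Chevron index: RVP_blend = (sum xi*RVPi^1.25)^(1/1.25)
RVP^1.25 terms: 0.46 * 5.8^1.25 + 0.54 * 2.6^1.25 = 5.92324
RVP_blend = 5.92324^(1/1.25) = 4.150

4.150 psi


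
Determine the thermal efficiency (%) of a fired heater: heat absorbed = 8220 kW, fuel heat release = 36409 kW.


Furnace efficiency = Q_absorbed / Q_fuel * 100
= 8220 / 36409 * 100 = 22.58

22.58 %


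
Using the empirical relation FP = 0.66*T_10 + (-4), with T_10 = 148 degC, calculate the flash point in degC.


FP = 0.66 * 148 + (-4) = 93.68

93.68 degC


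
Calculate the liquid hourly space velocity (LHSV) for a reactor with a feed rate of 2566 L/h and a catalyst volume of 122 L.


LHSV = volumetric feed rate / catalyst volume
= 2566 L/h / 122 L
= 21.03 h^-1

21.03 h^-1


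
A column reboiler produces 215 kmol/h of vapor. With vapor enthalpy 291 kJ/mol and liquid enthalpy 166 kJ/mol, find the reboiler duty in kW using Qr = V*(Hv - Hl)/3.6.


Qr = 215 * (291 - 166) / 3.6 = 215 * 125 / 3.6 = 7465

7465 kW


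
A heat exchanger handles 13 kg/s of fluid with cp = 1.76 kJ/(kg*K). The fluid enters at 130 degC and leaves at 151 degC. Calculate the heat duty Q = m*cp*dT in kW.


Q = m_dot * cp * delta_T
delta_T = 151 - 130 = 21 K
Q = 13 * 1.76 * 21
= 22.88 * 21
= 480.48 kW

480.48 kW


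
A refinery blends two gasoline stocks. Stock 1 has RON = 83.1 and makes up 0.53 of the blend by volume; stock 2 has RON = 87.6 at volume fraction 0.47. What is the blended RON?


Linear blending: RON_blend = sum(vi * RONi)
Contribution 1: 0.53 * 83.1 = 44.043
Contribution 2: 0.47 * 87.6 = 41.172
RON_blend = 44.043 + 41.172 = 85.215

85.215


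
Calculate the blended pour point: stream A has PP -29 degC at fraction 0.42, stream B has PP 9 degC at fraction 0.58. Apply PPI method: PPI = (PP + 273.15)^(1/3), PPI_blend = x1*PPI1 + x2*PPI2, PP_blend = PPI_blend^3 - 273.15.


PPI_1 = (-29 + 273.15)^(1/3) = 6.25008
PPI_2 = (9 + 273.15)^(1/3) = 6.558835
PPI_blend = 0.42 * 6.25008 + 0.58 * 6.558835 = 6.429158
PP_blend = 6.429158^3 - 273.15 = 265.7433 - 273.15 = -7.41

-7.41 degC


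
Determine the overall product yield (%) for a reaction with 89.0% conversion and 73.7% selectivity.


Overall yield = conversion (%) * selectivity (%) / 100
Conversion = 89.0%, Selectivity = 73.7%
Y = 89.0 * 73.7 / 100
= 65.593 %

65.593 %


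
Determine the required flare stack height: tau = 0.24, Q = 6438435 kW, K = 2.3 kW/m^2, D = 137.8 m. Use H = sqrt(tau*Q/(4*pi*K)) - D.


tau*Q/(4*pi*K) = 0.24 * 6438435 / (4 * pi * 2.3) = 53463.1
sqrt(53463.1) = 231.221
H = 231.221 - 137.8 = 93.42

93.42 m


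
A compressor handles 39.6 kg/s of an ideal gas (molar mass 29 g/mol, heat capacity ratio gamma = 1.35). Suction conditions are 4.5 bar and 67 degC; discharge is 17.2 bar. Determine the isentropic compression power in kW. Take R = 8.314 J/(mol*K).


Isentropic work: W = m*(gamma/(gamma-1))*(R*T1/MW)*((P2/P1)^((gamma-1)/gamma) - 1)
T1 = 67 + 273.15 = 340.15 K
Pressure ratio = 17.2 / 4.5 = 3.82222
Exponent = (1.35 - 1)/1.35 = 0.259259
(P2/P1)^exp - 1 = 3.82222^0.259259 - 1 = 0.415698
W = 39.6 * 1.35 / 0.35 * 8.314 * 340.15 / 29 * 0.415698 = 6192

6192 kW


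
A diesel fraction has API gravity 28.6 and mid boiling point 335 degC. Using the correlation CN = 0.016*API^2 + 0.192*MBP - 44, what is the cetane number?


CN = 0.016 * 28.6^2 + 0.192 * 335 - 44
CN = 13.08736 + 64.32 - 44 = 33.40736

33.40736


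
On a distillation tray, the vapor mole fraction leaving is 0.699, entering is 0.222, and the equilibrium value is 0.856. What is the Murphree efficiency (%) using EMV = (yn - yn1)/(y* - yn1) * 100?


Murphree vapor efficiency: EMV = (y_n - y_(n-1)) / (y*_n - y_(n-1)) * 100
EMV = (0.699 - 0.222) / (0.856 - 0.222) * 100 = 0.477 / 0.634 * 100 = 75.24

75.24 %


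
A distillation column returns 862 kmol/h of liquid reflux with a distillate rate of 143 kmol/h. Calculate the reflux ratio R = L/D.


Reflux ratio definition: R = L / D (liquid returned / distillate withdrawn)
L = 862 kmol/h, D = 143 kmol/h
R = 862 / 143 = 6.028

6.028


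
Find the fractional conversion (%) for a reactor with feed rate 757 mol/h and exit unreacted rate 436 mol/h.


X = (F_in - F_out) / F_in * 100
Moles reacted = 757 - 436 = 321
X = 321 / 757 * 100
= 0.4240 * 100
= 42.40 %

42.40 %


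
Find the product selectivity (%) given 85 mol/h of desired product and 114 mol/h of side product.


Selectivity = desired / (desired + undesired) * 100
Total products = 85 + 114 = 199 mol/h
S = 85 / 199 * 100
= 0.4271 * 100
= 42.71 %

42.71 %


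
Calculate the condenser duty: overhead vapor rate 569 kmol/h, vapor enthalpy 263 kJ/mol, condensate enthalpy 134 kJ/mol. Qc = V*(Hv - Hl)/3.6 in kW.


Qc = 569 * (263 - 134) / 3.6 = 569 * 129 / 3.6 = 20390

20390 kW


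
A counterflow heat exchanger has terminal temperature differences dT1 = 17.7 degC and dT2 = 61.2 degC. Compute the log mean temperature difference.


LMTD = (dT1 - dT2) / ln(dT1/dT2)
= (17.7 - 61.2) / ln(17.7 / 61.2) = -43.5 / -1.24058 = 35.06

35.06 degC


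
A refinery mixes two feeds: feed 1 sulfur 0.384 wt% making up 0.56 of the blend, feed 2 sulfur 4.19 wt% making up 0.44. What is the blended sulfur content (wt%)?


Linear sulfur blending: S_blend = x1*S1 + x2*S2
Contribution 1: 0.56 * 0.384 = 0.21504 wt%
Contribution 2: 0.44 * 4.19 = 1.8436 wt%
S_blend = 0.21504 + 1.8436 = 2.05864

2.05864 wt%


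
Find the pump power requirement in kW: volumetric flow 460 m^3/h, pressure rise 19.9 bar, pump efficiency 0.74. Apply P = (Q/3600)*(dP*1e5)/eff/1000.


Q = 460 / 3600 = 0.127778 m^3/s
P = 0.127778 * (19.9 * 1e5) / 0.74 / 1000 = 343.6

343.6 kW


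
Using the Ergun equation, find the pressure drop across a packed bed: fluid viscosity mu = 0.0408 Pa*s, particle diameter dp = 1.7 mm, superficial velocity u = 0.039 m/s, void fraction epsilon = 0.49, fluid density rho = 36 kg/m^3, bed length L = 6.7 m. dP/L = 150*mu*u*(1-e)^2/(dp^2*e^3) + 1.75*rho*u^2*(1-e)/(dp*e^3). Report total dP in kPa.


dp = 1.7 mm = 0.0017 m
Viscous term = 150*0.0408*0.039*(1-0.49)^2 / (0.0017^2*0.49^3) = 182587
Inertial term = 1.75*36*0.039^2*(1-0.49) / (0.0017*0.49^3) = 244.345
dP/L = 182587 + 244.345 = 182831 Pa/m
dP = 182831 * 6.7 / 1000 = 1225 kPa

1225 kPa


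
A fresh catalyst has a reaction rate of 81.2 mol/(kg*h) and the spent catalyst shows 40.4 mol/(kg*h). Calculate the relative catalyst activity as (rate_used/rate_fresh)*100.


Activity (%) = (rate_used / rate_fresh) * 100
rate_used = 40.4, rate_fresh = 81.2
= (40.4 / 81.2) * 100
= 0.4975 * 100 = 49.75

49.75 %


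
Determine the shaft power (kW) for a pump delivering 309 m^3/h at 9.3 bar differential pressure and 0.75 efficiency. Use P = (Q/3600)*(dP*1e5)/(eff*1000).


Q = 309 / 3600 = 0.0858333 m^3/s
P = 0.0858333 * (9.3 * 1e5) / 0.75 / 1000 = 106.4

106.4 kW


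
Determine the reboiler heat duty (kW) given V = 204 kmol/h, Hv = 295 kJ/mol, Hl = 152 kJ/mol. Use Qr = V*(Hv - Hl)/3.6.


Qr = 204 * (295 - 152) / 3.6 = 204 * 143 / 3.6 = 8103

8103 kW


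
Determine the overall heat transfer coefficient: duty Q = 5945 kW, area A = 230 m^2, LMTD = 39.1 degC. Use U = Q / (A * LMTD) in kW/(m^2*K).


From Q = U*A*LMTD, U = Q / (A * LMTD)
U = 5945 / (230 * 39.1) = 5945 / 8993 = 0.6611

0.6611 kW/(m^2*K)


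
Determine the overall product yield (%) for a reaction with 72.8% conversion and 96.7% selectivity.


Overall yield = conversion (%) * selectivity (%) / 100
Conversion = 72.8%, Selectivity = 96.7%
Y = 72.8 * 96.7 / 100
= 70.3976 %

70.3976 %


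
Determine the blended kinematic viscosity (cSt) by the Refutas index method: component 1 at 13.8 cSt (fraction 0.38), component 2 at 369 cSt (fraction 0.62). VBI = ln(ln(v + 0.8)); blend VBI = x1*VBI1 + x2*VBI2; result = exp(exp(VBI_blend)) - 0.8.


Refutas method: VBN_i = 14.534*ln(ln(visc_i + 0.8)) + 10.975, blended linearly by mass fraction; since VBN is linear in VBI_i = ln(ln(visc_i + 0.8)) and the fractions sum to 1, blend VBI directly: visc = exp(exp(VBI_blend)) - 0.8
VBI_1 = ln(ln(13.8 + 0.8)) = 0.986198
VBI_2 = ln(ln(369 + 0.8)) = 1.77715
VBI_blend = 0.38 * 0.986198 + 0.62 * 1.77715 = 1.47659
visc_blend = exp(exp(1.47659)) - 0.8 = 78.88

78.88 cSt


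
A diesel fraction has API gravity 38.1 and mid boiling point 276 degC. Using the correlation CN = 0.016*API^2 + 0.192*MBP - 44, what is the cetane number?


CN = 0.016 * 38.1^2 + 0.192 * 276 - 44
CN = 23.22576 + 52.992 - 44 = 32.21776

32.21776


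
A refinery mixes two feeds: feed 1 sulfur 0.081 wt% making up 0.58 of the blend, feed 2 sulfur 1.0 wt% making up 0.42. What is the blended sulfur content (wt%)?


Linear sulfur blending: S_blend = x1*S1 + x2*S2
Contribution 1: 0.58 * 0.081 = 0.04698 wt%
Contribution 2: 0.42 * 1.0 = 0.42 wt%
S_blend = 0.04698 + 0.42 = 0.46698

0.46698 wt%


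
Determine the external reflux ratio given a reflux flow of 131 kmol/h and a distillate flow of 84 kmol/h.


Reflux ratio definition: R = L / D (liquid returned / distillate withdrawn)
L = 131 kmol/h, D = 84 kmol/h
R = 131 / 84 = 1.560

1.560


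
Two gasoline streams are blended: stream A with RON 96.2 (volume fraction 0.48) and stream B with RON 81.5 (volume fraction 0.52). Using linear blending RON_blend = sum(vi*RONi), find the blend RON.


Linear blending: RON_blend = sum(vi * RONi)
Contribution 1: 0.48 * 96.2 = 46.176
Contribution 2: 0.52 * 81.5 = 42.38
RON_blend = 46.176 + 42.38 = 88.556

88.556


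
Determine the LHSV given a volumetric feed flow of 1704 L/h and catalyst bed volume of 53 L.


LHSV = volumetric feed rate / catalyst volume
= 1704 L/h / 53 L
= 32.15 h^-1

32.15 h^-1


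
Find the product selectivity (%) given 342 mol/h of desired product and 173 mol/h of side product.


Selectivity = desired / (desired + undesired) * 100
Total products = 342 + 173 = 515 mol/h
S = 342 / 515 * 100
= 0.6641 * 100
= 66.41 %

66.41 %


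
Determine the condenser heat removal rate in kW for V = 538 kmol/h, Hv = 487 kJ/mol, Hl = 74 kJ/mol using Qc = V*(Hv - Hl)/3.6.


Qc = 538 * (487 - 74) / 3.6 = 538 * 413 / 3.6 = 61720

61720 kW


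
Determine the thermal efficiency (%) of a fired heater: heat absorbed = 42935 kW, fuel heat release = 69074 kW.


Furnace efficiency = Q_absorbed / Q_fuel * 100
= 42935 / 69074 * 100 = 62.16

62.16 %


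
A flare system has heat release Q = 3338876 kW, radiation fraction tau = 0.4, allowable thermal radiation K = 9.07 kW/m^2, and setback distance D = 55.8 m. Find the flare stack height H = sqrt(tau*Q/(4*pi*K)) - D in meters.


tau*Q/(4*pi*K) = 0.4 * 3338876 / (4 * pi * 9.07) = 11717.7
sqrt(11717.7) = 108.248
H = 108.248 - 55.8 = 52.45

52.45 m


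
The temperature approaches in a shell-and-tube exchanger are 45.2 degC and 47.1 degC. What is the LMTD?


LMTD = (dT1 - dT2) / ln(dT1/dT2)
= (45.2 - 47.1) / ln(45.2 / 47.1) = -1.9 / -0.0411759 = 46.14

46.14 degC


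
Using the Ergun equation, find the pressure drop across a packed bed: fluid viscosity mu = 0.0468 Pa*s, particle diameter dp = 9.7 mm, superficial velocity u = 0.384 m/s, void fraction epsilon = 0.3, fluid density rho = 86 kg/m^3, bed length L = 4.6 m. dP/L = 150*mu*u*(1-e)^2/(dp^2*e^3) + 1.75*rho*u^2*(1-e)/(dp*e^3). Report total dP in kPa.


dp = 9.7 mm = 0.0097 m
Viscous term = 150*0.0468*0.384*(1-0.3)^2 / (0.0097^2*0.3^3) = 519945
Inertial term = 1.75*86*0.384^2*(1-0.3) / (0.0097*0.3^3) = 59314.6
dP/L = 519945 + 59314.6 = 579260 Pa/m
dP = 579260 * 4.6 / 1000 = 2665 kPa

2665 kPa


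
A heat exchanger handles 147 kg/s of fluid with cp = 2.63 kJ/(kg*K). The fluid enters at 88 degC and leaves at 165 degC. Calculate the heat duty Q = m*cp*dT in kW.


Q = m_dot * cp * delta_T
delta_T = 165 - 88 = 77 K
Q = 147 * 2.63 * 77
= 386.61 * 77
= 29768.97 kW

29768.97 kW


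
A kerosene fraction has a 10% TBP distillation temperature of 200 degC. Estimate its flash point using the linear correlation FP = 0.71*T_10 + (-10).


FP = 0.71 * 200 + (-10) = 132

132 degC


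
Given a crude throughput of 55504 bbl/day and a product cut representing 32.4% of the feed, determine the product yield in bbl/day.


Crude throughput = 55504 bbl/day
Fraction yield = 32.4%
yield = throughput * fraction / 100
yield = 55504 * 32.4 / 100 = 17983.296

17983.296 bbl/day


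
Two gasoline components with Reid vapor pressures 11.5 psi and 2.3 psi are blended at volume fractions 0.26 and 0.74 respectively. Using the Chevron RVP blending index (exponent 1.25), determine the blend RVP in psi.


Chevron index: RVP_blend = (sum xi*RVPi^1.25)^(1/1.25)
RVP^1.25 terms: 0.26 * 11.5^1.25 + 0.74 * 2.3^1.25 = 7.60212
RVP_blend = 7.60212^(1/1.25) = 5.067

5.067 psi


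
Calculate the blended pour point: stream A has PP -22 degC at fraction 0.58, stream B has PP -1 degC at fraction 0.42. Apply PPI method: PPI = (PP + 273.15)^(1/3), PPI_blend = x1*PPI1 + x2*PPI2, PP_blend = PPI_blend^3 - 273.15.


PPI_1 = (-22 + 273.15)^(1/3) = 6.30925
PPI_2 = (-1 + 273.15)^(1/3) = 6.480414
PPI_blend = 0.58 * 6.30925 + 0.42 * 6.480414 = 6.381139
PP_blend = 6.381139^3 - 273.15 = 259.8332 - 273.15 = -13.32

-13.32 degC


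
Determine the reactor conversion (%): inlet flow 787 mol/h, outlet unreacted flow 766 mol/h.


X = (F_in - F_out) / F_in * 100
Moles reacted = 787 - 766 = 21
X = 21 / 787 * 100
= 0.02668 * 100
= 2.668 %

2.668 %


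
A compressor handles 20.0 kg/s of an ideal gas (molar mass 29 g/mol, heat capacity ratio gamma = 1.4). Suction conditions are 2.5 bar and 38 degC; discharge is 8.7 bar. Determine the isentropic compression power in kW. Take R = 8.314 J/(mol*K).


Isentropic work: W = m*(gamma/(gamma-1))*(R*T1/MW)*((P2/P1)^((gamma-1)/gamma) - 1)
T1 = 38 + 273.15 = 311.15 K
Pressure ratio = 8.7 / 2.5 = 3.48
Exponent = (1.4 - 1)/1.4 = 0.285714
(P2/P1)^exp - 1 = 3.48^0.285714 - 1 = 0.428028
W = 20.0 * 1.4 / 0.4 * 8.314 * 311.15 / 29 * 0.428028 = 2673

2673 kW


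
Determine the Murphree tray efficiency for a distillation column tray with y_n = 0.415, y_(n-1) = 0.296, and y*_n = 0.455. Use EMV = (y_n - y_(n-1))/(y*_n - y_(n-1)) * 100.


Murphree vapor efficiency: EMV = (y_n - y_(n-1)) / (y*_n - y_(n-1)) * 100
EMV = (0.415 - 0.296) / (0.455 - 0.296) * 100 = 0.119 / 0.159 * 100 = 74.84

74.84 %


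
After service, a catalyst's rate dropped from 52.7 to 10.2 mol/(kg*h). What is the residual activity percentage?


Activity (%) = (rate_used / rate_fresh) * 100
rate_used = 10.2, rate_fresh = 52.7
= (10.2 / 52.7) * 100
= 0.1935 * 100 = 19.35

19.35 %


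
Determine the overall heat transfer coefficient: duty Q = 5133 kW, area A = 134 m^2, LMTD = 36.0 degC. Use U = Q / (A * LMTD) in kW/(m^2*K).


From Q = U*A*LMTD, U = Q / (A * LMTD)
U = 5133 / (134 * 36.0) = 5133 / 4824 = 1.064

1.064 kW/(m^2*K)


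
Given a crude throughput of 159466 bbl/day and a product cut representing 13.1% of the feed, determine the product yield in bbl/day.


Crude throughput = 159466 bbl/day
Fraction yield = 13.1%
yield = throughput * fraction / 100
yield = 159466 * 13.1 / 100 = 20890.046

20890.046 bbl/day


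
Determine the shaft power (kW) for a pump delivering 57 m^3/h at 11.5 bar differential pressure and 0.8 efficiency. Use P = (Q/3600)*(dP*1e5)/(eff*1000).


Q = 57 / 3600 = 0.0158333 m^3/s
P = 0.0158333 * (11.5 * 1e5) / 0.8 / 1000 = 22.76

22.76 kW


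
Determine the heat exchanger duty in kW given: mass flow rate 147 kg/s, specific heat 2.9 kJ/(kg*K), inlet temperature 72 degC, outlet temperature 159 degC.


Q = m_dot * cp * delta_T
delta_T = 159 - 72 = 87 K
Q = 147 * 2.9 * 87
= 426.3 * 87
= 37088.1 kW

37088.1 kW


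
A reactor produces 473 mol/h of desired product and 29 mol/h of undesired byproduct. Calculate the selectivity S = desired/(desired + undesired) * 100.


Selectivity = desired / (desired + undesired) * 100
Total products = 473 + 29 = 502 mol/h
S = 473 / 502 * 100
= 0.9422 * 100
= 94.22 %

94.22 %


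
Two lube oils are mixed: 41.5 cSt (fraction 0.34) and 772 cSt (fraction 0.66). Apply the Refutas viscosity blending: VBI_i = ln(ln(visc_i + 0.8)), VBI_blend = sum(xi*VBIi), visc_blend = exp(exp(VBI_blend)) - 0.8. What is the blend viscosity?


Refutas method: VBN_i = 14.534*ln(ln(visc_i + 0.8)) + 10.975, blended linearly by mass fraction; since VBN is linear in VBI_i = ln(ln(visc_i + 0.8)) and the fractions sum to 1, blend VBI directly: visc = exp(exp(VBI_blend)) - 0.8
VBI_1 = ln(ln(41.5 + 0.8)) = 1.32036
VBI_2 = ln(ln(772 + 0.8)) = 1.89462
VBI_blend = 0.34 * 1.32036 + 0.66 * 1.89462 = 1.69937
visc_blend = exp(exp(1.69937)) - 0.8 = 236.8

236.8 cSt


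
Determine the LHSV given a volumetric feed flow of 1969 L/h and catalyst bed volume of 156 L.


LHSV = volumetric feed rate / catalyst volume
= 1969 L/h / 156 L
= 12.62 h^-1

12.62 h^-1


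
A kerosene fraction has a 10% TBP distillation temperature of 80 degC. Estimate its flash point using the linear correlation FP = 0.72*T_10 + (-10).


FP = 0.72 * 80 + (-10) = 47.6

47.6 degC


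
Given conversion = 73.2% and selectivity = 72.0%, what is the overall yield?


Overall yield = conversion (%) * selectivity (%) / 100
Conversion = 73.2%, Selectivity = 72.0%
Y = 73.2 * 72.0 / 100
= 52.704 %

52.704 %


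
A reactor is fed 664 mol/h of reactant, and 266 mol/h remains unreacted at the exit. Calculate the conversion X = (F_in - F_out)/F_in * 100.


X = (F_in - F_out) / F_in * 100
Moles reacted = 664 - 266 = 398
X = 398 / 664 * 100
= 0.5994 * 100
= 59.94 %

59.94 %


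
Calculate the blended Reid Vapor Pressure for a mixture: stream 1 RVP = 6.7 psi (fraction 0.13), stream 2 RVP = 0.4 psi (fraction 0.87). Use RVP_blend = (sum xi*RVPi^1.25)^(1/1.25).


Chevron index: RVP_blend = (sum xi*RVPi^1.25)^(1/1.25)
RVP^1.25 terms: 0.13 * 6.7^1.25 + 0.87 * 0.4^1.25 = 1.67807
RVP_blend = 1.67807^(1/1.25) = 1.513

1.513 psi


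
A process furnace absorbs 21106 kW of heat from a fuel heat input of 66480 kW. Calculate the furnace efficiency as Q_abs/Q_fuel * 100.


Furnace efficiency = Q_absorbed / Q_fuel * 100
= 21106 / 66480 * 100 = 31.75

31.75 %


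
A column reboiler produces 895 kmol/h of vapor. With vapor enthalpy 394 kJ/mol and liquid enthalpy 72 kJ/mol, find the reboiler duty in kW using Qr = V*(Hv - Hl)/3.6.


Qr = 895 * (394 - 72) / 3.6 = 895 * 322 / 3.6 = 80050

80050 kW


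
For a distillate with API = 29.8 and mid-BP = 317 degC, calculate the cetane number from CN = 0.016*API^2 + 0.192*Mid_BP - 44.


CN = 0.016 * 29.8^2 + 0.192 * 317 - 44
CN = 14.20864 + 60.864 - 44 = 31.07264

31.07264


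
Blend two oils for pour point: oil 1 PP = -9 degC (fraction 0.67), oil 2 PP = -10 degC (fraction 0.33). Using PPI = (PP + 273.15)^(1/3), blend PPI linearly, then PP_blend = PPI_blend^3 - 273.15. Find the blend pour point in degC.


PPI_1 = (-9 + 273.15)^(1/3) = 6.416283
PPI_2 = (-10 + 273.15)^(1/3) = 6.408176
PPI_blend = 0.67 * 6.416283 + 0.33 * 6.408176 = 6.413608
PP_blend = 6.413608^3 - 273.15 = 263.8197 - 273.15 = -9.33

-9.33 degC


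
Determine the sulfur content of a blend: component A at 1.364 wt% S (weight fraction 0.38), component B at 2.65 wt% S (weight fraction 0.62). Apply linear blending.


Linear sulfur blending: S_blend = x1*S1 + x2*S2
Contribution 1: 0.38 * 1.364 = 0.51832 wt%
Contribution 2: 0.62 * 2.65 = 1.643 wt%
S_blend = 0.51832 + 1.643 = 2.16132

2.16132 wt%


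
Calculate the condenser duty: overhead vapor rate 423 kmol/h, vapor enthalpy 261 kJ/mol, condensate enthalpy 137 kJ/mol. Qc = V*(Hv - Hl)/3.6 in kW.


Qc = 423 * (261 - 137) / 3.6 = 423 * 124 / 3.6 = 14570

14570 kW


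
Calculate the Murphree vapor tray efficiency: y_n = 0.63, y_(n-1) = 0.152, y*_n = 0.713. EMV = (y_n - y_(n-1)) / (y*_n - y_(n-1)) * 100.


Murphree vapor efficiency: EMV = (y_n - y_(n-1)) / (y*_n - y_(n-1)) * 100
EMV = (0.63 - 0.152) / (0.713 - 0.152) * 100 = 0.478 / 0.561 * 100 = 85.20

85.20 %


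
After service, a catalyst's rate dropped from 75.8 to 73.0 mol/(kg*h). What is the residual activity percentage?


Activity (%) = (rate_used / rate_fresh) * 100
rate_used = 73.0, rate_fresh = 75.8
= (73.0 / 75.8) * 100
= 0.9631 * 100 = 96.31

96.31 %


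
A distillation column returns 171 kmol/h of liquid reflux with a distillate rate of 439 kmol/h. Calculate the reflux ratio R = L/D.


Reflux ratio definition: R = L / D (liquid returned / distillate withdrawn)
L = 171 kmol/h, D = 439 kmol/h
R = 171 / 439 = 0.3895

0.3895


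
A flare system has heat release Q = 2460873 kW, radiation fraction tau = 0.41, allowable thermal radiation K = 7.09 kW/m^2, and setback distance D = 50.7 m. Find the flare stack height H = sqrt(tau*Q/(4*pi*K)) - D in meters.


tau*Q/(4*pi*K) = 0.41 * 2460873 / (4 * pi * 7.09) = 11324.4
sqrt(11324.4) = 106.416
H = 106.416 - 50.7 = 55.72

55.72 m


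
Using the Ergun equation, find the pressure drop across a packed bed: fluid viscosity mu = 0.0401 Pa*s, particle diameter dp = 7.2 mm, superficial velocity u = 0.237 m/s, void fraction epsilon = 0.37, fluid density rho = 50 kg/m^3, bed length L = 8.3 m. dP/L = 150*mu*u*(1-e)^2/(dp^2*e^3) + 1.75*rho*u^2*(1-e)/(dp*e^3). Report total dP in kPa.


dp = 7.2 mm = 0.0072 m
Viscous term = 150*0.0401*0.237*(1-0.37)^2 / (0.0072^2*0.37^3) = 215474
Inertial term = 1.75*50*0.237^2*(1-0.37) / (0.0072*0.37^3) = 8490
dP/L = 215474 + 8490 = 223964 Pa/m
dP = 223964 * 8.3 / 1000 = 1859 kPa

1859 kPa


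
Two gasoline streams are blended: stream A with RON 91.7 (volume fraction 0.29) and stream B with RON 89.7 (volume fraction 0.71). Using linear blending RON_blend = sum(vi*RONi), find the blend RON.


Linear blending: RON_blend = sum(vi * RONi)
Contribution 1: 0.29 * 91.7 = 26.593
Contribution 2: 0.71 * 89.7 = 63.687
RON_blend = 26.593 + 63.687 = 90.28

90.28


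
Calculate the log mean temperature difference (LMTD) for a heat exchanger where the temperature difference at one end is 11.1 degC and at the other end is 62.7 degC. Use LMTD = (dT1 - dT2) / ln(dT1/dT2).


LMTD = (dT1 - dT2) / ln(dT1/dT2)
= (11.1 - 62.7) / ln(11.1 / 62.7) = -51.6 / -1.73142 = 29.80

29.80 degC


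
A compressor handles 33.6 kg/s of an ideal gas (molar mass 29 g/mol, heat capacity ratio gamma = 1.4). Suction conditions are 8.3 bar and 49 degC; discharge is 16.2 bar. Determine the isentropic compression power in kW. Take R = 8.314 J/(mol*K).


Isentropic work: W = m*(gamma/(gamma-1))*(R*T1/MW)*((P2/P1)^((gamma-1)/gamma) - 1)
T1 = 49 + 273.15 = 322.15 K
Pressure ratio = 16.2 / 8.3 = 1.95181
Exponent = (1.4 - 1)/1.4 = 0.285714
(P2/P1)^exp - 1 = 1.95181^0.285714 - 1 = 0.210548
W = 33.6 * 1.4 / 0.4 * 8.314 * 322.15 / 29 * 0.210548 = 2287

2287 kW


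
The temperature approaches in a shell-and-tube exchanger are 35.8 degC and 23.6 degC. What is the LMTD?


LMTD = (dT1 - dT2) / ln(dT1/dT2)
= (35.8 - 23.6) / ln(35.8 / 23.6) = 12.2 / 0.416701 = 29.28

29.28 degC


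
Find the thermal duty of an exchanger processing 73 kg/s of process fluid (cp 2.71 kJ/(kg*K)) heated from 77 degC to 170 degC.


Q = m_dot * cp * delta_T
delta_T = 170 - 77 = 93 K
Q = 73 * 2.71 * 93
= 197.83 * 93
= 18398.19 kW

18398.19 kW


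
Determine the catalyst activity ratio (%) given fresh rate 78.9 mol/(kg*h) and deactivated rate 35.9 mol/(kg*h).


Activity (%) = (rate_used / rate_fresh) * 100
rate_used = 35.9, rate_fresh = 78.9
= (35.9 / 78.9) * 100
= 0.4550 * 100 = 45.50

45.50 %
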